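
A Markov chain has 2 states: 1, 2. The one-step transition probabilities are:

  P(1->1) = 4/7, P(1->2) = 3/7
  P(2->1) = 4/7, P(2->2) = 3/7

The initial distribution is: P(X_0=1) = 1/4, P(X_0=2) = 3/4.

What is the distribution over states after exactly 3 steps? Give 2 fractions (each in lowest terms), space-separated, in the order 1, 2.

Answer: 4/7 3/7

Derivation:
Propagating the distribution step by step (d_{t+1} = d_t * P):
d_0 = (1=1/4, 2=3/4)
  d_1[1] = 1/4*4/7 + 3/4*4/7 = 4/7
  d_1[2] = 1/4*3/7 + 3/4*3/7 = 3/7
d_1 = (1=4/7, 2=3/7)
  d_2[1] = 4/7*4/7 + 3/7*4/7 = 4/7
  d_2[2] = 4/7*3/7 + 3/7*3/7 = 3/7
d_2 = (1=4/7, 2=3/7)
  d_3[1] = 4/7*4/7 + 3/7*4/7 = 4/7
  d_3[2] = 4/7*3/7 + 3/7*3/7 = 3/7
d_3 = (1=4/7, 2=3/7)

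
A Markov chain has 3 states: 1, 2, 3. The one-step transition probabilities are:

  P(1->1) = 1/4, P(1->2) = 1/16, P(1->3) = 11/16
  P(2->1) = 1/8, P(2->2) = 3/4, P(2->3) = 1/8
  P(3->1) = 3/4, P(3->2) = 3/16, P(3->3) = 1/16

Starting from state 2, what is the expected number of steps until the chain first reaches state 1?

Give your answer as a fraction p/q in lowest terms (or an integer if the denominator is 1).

Let h_i = expected steps to first reach 1 from state i.
Boundary: h_1 = 0.
First-step equations for the other states:
  h_2 = 1 + 1/8*h_1 + 3/4*h_2 + 1/8*h_3
  h_3 = 1 + 3/4*h_1 + 3/16*h_2 + 1/16*h_3

Substituting h_1 = 0 and rearranging gives the linear system (I - Q) h = 1:
  [1/4, -1/8] . (h_2, h_3) = 1
  [-3/16, 15/16] . (h_2, h_3) = 1

Solving yields:
  h_2 = 136/27
  h_3 = 56/27

Starting state is 2, so the expected hitting time is h_2 = 136/27.

Answer: 136/27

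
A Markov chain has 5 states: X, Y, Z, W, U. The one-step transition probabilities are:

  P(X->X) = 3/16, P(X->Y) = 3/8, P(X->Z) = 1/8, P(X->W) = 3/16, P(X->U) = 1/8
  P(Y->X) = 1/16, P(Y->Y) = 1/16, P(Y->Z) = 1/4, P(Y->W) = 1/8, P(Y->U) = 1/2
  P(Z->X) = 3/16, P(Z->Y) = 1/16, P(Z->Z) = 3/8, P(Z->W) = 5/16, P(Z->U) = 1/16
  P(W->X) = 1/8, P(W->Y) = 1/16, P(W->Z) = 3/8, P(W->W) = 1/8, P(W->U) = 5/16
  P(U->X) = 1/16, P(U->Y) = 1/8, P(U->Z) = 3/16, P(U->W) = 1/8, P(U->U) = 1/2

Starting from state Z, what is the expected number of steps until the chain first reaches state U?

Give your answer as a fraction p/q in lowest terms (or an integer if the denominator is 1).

Let h_i = expected steps to first reach U from state i.
Boundary: h_U = 0.
First-step equations for the other states:
  h_X = 1 + 3/16*h_X + 3/8*h_Y + 1/8*h_Z + 3/16*h_W + 1/8*h_U
  h_Y = 1 + 1/16*h_X + 1/16*h_Y + 1/4*h_Z + 1/8*h_W + 1/2*h_U
  h_Z = 1 + 3/16*h_X + 1/16*h_Y + 3/8*h_Z + 5/16*h_W + 1/16*h_U
  h_W = 1 + 1/8*h_X + 1/16*h_Y + 3/8*h_Z + 1/8*h_W + 5/16*h_U

Substituting h_U = 0 and rearranging gives the linear system (I - Q) h = 1:
  [13/16, -3/8, -1/8, -3/16] . (h_X, h_Y, h_Z, h_W) = 1
  [-1/16, 15/16, -1/4, -1/8] . (h_X, h_Y, h_Z, h_W) = 1
  [-3/16, -1/16, 5/8, -5/16] . (h_X, h_Y, h_Z, h_W) = 1
  [-1/8, -1/16, -3/8, 7/8] . (h_X, h_Y, h_Z, h_W) = 1

Solving yields:
  h_X = 33808/7159
  h_Y = 24832/7159
  h_Z = 40056/7159
  h_W = 31952/7159

Starting state is Z, so the expected hitting time is h_Z = 40056/7159.

Answer: 40056/7159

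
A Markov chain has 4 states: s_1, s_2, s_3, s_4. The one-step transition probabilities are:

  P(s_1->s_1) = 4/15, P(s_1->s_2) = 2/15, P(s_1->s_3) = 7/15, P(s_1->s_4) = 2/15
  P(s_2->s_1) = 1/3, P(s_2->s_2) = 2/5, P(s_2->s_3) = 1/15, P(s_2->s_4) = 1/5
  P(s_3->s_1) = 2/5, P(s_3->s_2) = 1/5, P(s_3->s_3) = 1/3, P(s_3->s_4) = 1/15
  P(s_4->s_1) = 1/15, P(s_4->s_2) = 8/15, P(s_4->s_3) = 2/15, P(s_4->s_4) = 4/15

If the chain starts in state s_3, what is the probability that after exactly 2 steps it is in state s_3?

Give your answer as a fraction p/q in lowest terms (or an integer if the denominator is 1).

Computing P^2 by repeated multiplication:
P^1 =
  s_1: [4/15, 2/15, 7/15, 2/15]
  s_2: [1/3, 2/5, 1/15, 1/5]
  s_3: [2/5, 1/5, 1/3, 1/15]
  s_4: [1/15, 8/15, 2/15, 4/15]
P^2 =
  s_1: [14/45, 19/75, 23/75, 29/225]
  s_2: [59/225, 73/225, 52/225, 41/225]
  s_3: [14/45, 53/225, 8/25, 2/15]
  s_4: [4/15, 88/225, 11/75, 44/225]

(P^2)[s_3 -> s_3] = 8/25

Answer: 8/25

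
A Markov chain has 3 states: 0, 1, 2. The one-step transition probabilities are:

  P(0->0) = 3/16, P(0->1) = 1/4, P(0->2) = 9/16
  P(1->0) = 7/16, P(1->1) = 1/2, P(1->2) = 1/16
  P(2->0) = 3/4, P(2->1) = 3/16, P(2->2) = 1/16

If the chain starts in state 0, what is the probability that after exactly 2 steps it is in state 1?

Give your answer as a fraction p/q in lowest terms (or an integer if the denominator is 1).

Answer: 71/256

Derivation:
Computing P^2 by repeated multiplication:
P^1 =
  0: [3/16, 1/4, 9/16]
  1: [7/16, 1/2, 1/16]
  2: [3/4, 3/16, 1/16]
P^2 =
  0: [145/256, 71/256, 5/32]
  1: [89/256, 95/256, 9/32]
  2: [69/256, 75/256, 7/16]

(P^2)[0 -> 1] = 71/256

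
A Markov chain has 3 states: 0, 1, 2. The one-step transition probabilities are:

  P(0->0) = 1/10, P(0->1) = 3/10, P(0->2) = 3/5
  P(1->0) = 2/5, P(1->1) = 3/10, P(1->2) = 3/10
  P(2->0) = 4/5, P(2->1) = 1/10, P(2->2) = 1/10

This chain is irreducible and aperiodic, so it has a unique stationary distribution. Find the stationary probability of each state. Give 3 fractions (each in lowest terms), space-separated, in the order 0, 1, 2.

The stationary distribution satisfies pi = pi * P, i.e.:
  pi_0 = 1/10*pi_0 + 2/5*pi_1 + 4/5*pi_2
  pi_1 = 3/10*pi_0 + 3/10*pi_1 + 1/10*pi_2
  pi_2 = 3/5*pi_0 + 3/10*pi_1 + 1/10*pi_2
with normalization: pi_0 + pi_1 + pi_2 = 1.

Using the first 2 balance equations plus normalization, the linear system A*pi = b is:
  [-9/10, 2/5, 4/5] . pi = 0
  [3/10, -7/10, 1/10] . pi = 0
  [1, 1, 1] . pi = 1

Solving yields:
  pi_0 = 5/12
  pi_1 = 11/48
  pi_2 = 17/48

Verification (pi * P):
  5/12*1/10 + 11/48*2/5 + 17/48*4/5 = 5/12 = pi_0  (ok)
  5/12*3/10 + 11/48*3/10 + 17/48*1/10 = 11/48 = pi_1  (ok)
  5/12*3/5 + 11/48*3/10 + 17/48*1/10 = 17/48 = pi_2  (ok)

Answer: 5/12 11/48 17/48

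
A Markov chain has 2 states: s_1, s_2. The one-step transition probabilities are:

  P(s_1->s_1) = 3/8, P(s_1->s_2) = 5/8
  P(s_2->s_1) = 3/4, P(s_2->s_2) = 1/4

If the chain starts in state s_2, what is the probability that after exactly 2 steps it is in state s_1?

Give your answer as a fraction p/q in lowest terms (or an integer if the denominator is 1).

Answer: 15/32

Derivation:
Computing P^2 by repeated multiplication:
P^1 =
  s_1: [3/8, 5/8]
  s_2: [3/4, 1/4]
P^2 =
  s_1: [39/64, 25/64]
  s_2: [15/32, 17/32]

(P^2)[s_2 -> s_1] = 15/32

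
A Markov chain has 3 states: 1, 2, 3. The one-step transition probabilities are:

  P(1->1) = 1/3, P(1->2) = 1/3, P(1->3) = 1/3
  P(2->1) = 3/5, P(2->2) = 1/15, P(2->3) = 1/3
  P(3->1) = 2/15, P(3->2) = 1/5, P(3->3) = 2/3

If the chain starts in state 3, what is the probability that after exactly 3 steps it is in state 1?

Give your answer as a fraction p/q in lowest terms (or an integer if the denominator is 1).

Computing P^3 by repeated multiplication:
P^1 =
  1: [1/3, 1/3, 1/3]
  2: [3/5, 1/15, 1/3]
  3: [2/15, 1/5, 2/3]
P^2 =
  1: [16/45, 1/5, 4/9]
  2: [64/225, 61/225, 4/9]
  3: [19/75, 43/225, 5/9]
P^3 =
  1: [67/225, 149/675, 13/27]
  2: [1069/3375, 227/1125, 13/27]
  3: [922/3375, 703/3375, 14/27]

(P^3)[3 -> 1] = 922/3375

Answer: 922/3375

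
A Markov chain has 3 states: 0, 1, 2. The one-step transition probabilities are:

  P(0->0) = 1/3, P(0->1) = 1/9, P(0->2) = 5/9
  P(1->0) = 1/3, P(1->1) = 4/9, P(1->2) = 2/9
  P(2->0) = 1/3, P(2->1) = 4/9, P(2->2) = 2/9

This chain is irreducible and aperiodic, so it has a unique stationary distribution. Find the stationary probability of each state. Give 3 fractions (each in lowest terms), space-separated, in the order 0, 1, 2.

The stationary distribution satisfies pi = pi * P, i.e.:
  pi_0 = 1/3*pi_0 + 1/3*pi_1 + 1/3*pi_2
  pi_1 = 1/9*pi_0 + 4/9*pi_1 + 4/9*pi_2
  pi_2 = 5/9*pi_0 + 2/9*pi_1 + 2/9*pi_2
with normalization: pi_0 + pi_1 + pi_2 = 1.

Using the first 2 balance equations plus normalization, the linear system A*pi = b is:
  [-2/3, 1/3, 1/3] . pi = 0
  [1/9, -5/9, 4/9] . pi = 0
  [1, 1, 1] . pi = 1

Solving yields:
  pi_0 = 1/3
  pi_1 = 1/3
  pi_2 = 1/3

Verification (pi * P):
  1/3*1/3 + 1/3*1/3 + 1/3*1/3 = 1/3 = pi_0  (ok)
  1/3*1/9 + 1/3*4/9 + 1/3*4/9 = 1/3 = pi_1  (ok)
  1/3*5/9 + 1/3*2/9 + 1/3*2/9 = 1/3 = pi_2  (ok)

Answer: 1/3 1/3 1/3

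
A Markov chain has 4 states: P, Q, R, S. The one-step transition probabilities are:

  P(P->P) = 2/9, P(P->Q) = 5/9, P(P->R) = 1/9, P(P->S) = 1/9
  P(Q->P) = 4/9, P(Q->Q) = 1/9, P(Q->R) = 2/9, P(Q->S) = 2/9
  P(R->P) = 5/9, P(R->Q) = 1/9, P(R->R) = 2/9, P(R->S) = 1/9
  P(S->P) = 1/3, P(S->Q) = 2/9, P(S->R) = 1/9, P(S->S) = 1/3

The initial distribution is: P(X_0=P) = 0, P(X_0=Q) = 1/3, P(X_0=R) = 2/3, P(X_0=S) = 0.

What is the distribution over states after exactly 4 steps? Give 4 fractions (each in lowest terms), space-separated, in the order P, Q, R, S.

Answer: 7096/19683 1939/6561 1054/6561 3608/19683

Derivation:
Propagating the distribution step by step (d_{t+1} = d_t * P):
d_0 = (P=0, Q=1/3, R=2/3, S=0)
  d_1[P] = 0*2/9 + 1/3*4/9 + 2/3*5/9 + 0*1/3 = 14/27
  d_1[Q] = 0*5/9 + 1/3*1/9 + 2/3*1/9 + 0*2/9 = 1/9
  d_1[R] = 0*1/9 + 1/3*2/9 + 2/3*2/9 + 0*1/9 = 2/9
  d_1[S] = 0*1/9 + 1/3*2/9 + 2/3*1/9 + 0*1/3 = 4/27
d_1 = (P=14/27, Q=1/9, R=2/9, S=4/27)
  d_2[P] = 14/27*2/9 + 1/9*4/9 + 2/9*5/9 + 4/27*1/3 = 82/243
  d_2[Q] = 14/27*5/9 + 1/9*1/9 + 2/9*1/9 + 4/27*2/9 = 29/81
  d_2[R] = 14/27*1/9 + 1/9*2/9 + 2/9*2/9 + 4/27*1/9 = 4/27
  d_2[S] = 14/27*1/9 + 1/9*2/9 + 2/9*1/9 + 4/27*1/3 = 38/243
d_2 = (P=82/243, Q=29/81, R=4/27, S=38/243)
  d_3[P] = 82/243*2/9 + 29/81*4/9 + 4/27*5/9 + 38/243*1/3 = 806/2187
  d_3[Q] = 82/243*5/9 + 29/81*1/9 + 4/27*1/9 + 38/243*2/9 = 203/729
  d_3[R] = 82/243*1/9 + 29/81*2/9 + 4/27*2/9 + 38/243*1/9 = 122/729
  d_3[S] = 82/243*1/9 + 29/81*2/9 + 4/27*1/9 + 38/243*1/3 = 406/2187
d_3 = (P=806/2187, Q=203/729, R=122/729, S=406/2187)
  d_4[P] = 806/2187*2/9 + 203/729*4/9 + 122/729*5/9 + 406/2187*1/3 = 7096/19683
  d_4[Q] = 806/2187*5/9 + 203/729*1/9 + 122/729*1/9 + 406/2187*2/9 = 1939/6561
  d_4[R] = 806/2187*1/9 + 203/729*2/9 + 122/729*2/9 + 406/2187*1/9 = 1054/6561
  d_4[S] = 806/2187*1/9 + 203/729*2/9 + 122/729*1/9 + 406/2187*1/3 = 3608/19683
d_4 = (P=7096/19683, Q=1939/6561, R=1054/6561, S=3608/19683)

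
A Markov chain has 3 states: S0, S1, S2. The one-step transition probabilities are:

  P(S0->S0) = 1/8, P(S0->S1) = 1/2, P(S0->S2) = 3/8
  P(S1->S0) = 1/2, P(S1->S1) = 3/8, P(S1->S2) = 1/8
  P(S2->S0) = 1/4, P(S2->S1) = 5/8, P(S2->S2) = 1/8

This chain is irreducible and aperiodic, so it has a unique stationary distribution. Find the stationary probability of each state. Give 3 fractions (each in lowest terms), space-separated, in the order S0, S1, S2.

Answer: 15/46 43/92 19/92

Derivation:
The stationary distribution satisfies pi = pi * P, i.e.:
  pi_S0 = 1/8*pi_S0 + 1/2*pi_S1 + 1/4*pi_S2
  pi_S1 = 1/2*pi_S0 + 3/8*pi_S1 + 5/8*pi_S2
  pi_S2 = 3/8*pi_S0 + 1/8*pi_S1 + 1/8*pi_S2
with normalization: pi_S0 + pi_S1 + pi_S2 = 1.

Using the first 2 balance equations plus normalization, the linear system A*pi = b is:
  [-7/8, 1/2, 1/4] . pi = 0
  [1/2, -5/8, 5/8] . pi = 0
  [1, 1, 1] . pi = 1

Solving yields:
  pi_S0 = 15/46
  pi_S1 = 43/92
  pi_S2 = 19/92

Verification (pi * P):
  15/46*1/8 + 43/92*1/2 + 19/92*1/4 = 15/46 = pi_S0  (ok)
  15/46*1/2 + 43/92*3/8 + 19/92*5/8 = 43/92 = pi_S1  (ok)
  15/46*3/8 + 43/92*1/8 + 19/92*1/8 = 19/92 = pi_S2  (ok)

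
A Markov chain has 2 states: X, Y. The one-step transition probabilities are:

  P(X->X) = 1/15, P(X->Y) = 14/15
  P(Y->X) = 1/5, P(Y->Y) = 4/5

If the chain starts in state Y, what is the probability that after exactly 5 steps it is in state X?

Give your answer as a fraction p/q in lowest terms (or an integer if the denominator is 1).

Answer: 44671/253125

Derivation:
Computing P^5 by repeated multiplication:
P^1 =
  X: [1/15, 14/15]
  Y: [1/5, 4/5]
P^2 =
  X: [43/225, 182/225]
  Y: [13/75, 62/75]
P^3 =
  X: [589/3375, 2786/3375]
  Y: [199/1125, 926/1125]
P^4 =
  X: [8947/50625, 41678/50625]
  Y: [2977/16875, 13898/16875]
P^5 =
  X: [133981/759375, 625394/759375]
  Y: [44671/253125, 208454/253125]

(P^5)[Y -> X] = 44671/253125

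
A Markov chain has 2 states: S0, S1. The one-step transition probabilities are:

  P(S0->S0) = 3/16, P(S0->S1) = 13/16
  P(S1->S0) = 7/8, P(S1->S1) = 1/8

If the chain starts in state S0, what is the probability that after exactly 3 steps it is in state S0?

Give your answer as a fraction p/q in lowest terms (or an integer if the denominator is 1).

Computing P^3 by repeated multiplication:
P^1 =
  S0: [3/16, 13/16]
  S1: [7/8, 1/8]
P^2 =
  S0: [191/256, 65/256]
  S1: [35/128, 93/128]
P^3 =
  S0: [1483/4096, 2613/4096]
  S1: [1407/2048, 641/2048]

(P^3)[S0 -> S0] = 1483/4096

Answer: 1483/4096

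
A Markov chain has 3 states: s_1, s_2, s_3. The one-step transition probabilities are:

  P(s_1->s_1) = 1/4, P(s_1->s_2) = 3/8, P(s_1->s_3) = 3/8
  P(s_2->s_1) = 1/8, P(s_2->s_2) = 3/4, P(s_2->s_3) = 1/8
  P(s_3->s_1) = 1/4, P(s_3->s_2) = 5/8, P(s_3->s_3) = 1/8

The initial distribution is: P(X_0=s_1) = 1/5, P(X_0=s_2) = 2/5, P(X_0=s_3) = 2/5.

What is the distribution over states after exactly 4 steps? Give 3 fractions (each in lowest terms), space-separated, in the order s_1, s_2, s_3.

Propagating the distribution step by step (d_{t+1} = d_t * P):
d_0 = (s_1=1/5, s_2=2/5, s_3=2/5)
  d_1[s_1] = 1/5*1/4 + 2/5*1/8 + 2/5*1/4 = 1/5
  d_1[s_2] = 1/5*3/8 + 2/5*3/4 + 2/5*5/8 = 5/8
  d_1[s_3] = 1/5*3/8 + 2/5*1/8 + 2/5*1/8 = 7/40
d_1 = (s_1=1/5, s_2=5/8, s_3=7/40)
  d_2[s_1] = 1/5*1/4 + 5/8*1/8 + 7/40*1/4 = 11/64
  d_2[s_2] = 1/5*3/8 + 5/8*3/4 + 7/40*5/8 = 209/320
  d_2[s_3] = 1/5*3/8 + 5/8*1/8 + 7/40*1/8 = 7/40
d_2 = (s_1=11/64, s_2=209/320, s_3=7/40)
  d_3[s_1] = 11/64*1/4 + 209/320*1/8 + 7/40*1/4 = 431/2560
  d_3[s_2] = 11/64*3/8 + 209/320*3/4 + 7/40*5/8 = 1699/2560
  d_3[s_3] = 11/64*3/8 + 209/320*1/8 + 7/40*1/8 = 43/256
d_3 = (s_1=431/2560, s_2=1699/2560, s_3=43/256)
  d_4[s_1] = 431/2560*1/4 + 1699/2560*1/8 + 43/256*1/4 = 3421/20480
  d_4[s_2] = 431/2560*3/8 + 1699/2560*3/4 + 43/256*5/8 = 13637/20480
  d_4[s_3] = 431/2560*3/8 + 1699/2560*1/8 + 43/256*1/8 = 1711/10240
d_4 = (s_1=3421/20480, s_2=13637/20480, s_3=1711/10240)

Answer: 3421/20480 13637/20480 1711/10240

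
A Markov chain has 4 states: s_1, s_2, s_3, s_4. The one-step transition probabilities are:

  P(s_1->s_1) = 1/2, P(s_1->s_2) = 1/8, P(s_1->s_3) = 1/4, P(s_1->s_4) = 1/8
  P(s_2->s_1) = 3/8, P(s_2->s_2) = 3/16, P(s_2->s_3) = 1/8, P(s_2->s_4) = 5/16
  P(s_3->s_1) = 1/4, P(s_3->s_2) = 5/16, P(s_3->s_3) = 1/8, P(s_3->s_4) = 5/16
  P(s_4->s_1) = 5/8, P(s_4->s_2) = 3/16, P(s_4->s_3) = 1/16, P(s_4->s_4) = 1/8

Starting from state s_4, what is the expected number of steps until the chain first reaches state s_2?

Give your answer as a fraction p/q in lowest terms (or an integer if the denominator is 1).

Answer: 96/17

Derivation:
Let h_i = expected steps to first reach s_2 from state i.
Boundary: h_s_2 = 0.
First-step equations for the other states:
  h_s_1 = 1 + 1/2*h_s_1 + 1/8*h_s_2 + 1/4*h_s_3 + 1/8*h_s_4
  h_s_3 = 1 + 1/4*h_s_1 + 5/16*h_s_2 + 1/8*h_s_3 + 5/16*h_s_4
  h_s_4 = 1 + 5/8*h_s_1 + 3/16*h_s_2 + 1/16*h_s_3 + 1/8*h_s_4

Substituting h_s_2 = 0 and rearranging gives the linear system (I - Q) h = 1:
  [1/2, -1/4, -1/8] . (h_s_1, h_s_3, h_s_4) = 1
  [-1/4, 7/8, -5/16] . (h_s_1, h_s_3, h_s_4) = 1
  [-5/8, -1/16, 7/8] . (h_s_1, h_s_3, h_s_4) = 1

Solving yields:
  h_s_1 = 99/17
  h_s_3 = 82/17
  h_s_4 = 96/17

Starting state is s_4, so the expected hitting time is h_s_4 = 96/17.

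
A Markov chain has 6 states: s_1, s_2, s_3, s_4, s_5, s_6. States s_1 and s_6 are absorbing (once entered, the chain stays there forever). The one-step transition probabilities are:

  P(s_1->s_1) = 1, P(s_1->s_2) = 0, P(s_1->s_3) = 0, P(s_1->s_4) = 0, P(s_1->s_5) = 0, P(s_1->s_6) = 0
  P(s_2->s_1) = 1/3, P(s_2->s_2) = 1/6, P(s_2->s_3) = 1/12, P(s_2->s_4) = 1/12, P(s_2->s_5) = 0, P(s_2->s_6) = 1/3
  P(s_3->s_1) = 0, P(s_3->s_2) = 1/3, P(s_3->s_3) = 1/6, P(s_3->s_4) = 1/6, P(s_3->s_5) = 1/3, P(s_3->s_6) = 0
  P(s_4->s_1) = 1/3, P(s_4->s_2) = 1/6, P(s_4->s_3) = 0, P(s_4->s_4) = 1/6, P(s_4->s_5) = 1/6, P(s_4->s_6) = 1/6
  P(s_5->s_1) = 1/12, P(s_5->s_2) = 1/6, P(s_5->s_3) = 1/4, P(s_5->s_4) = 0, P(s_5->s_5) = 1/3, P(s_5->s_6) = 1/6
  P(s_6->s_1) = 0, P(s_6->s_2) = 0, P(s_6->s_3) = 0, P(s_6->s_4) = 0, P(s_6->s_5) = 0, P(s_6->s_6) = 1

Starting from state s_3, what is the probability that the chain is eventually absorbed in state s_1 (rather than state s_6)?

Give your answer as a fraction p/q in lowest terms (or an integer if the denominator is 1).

Let a_i = P(absorbed in s_1 | start in state i).
Boundary conditions: a_s_1 = 1, a_s_6 = 0.
For each transient state i, a_i = sum_j P(i->j) * a_j:
  a_s_2 = 1/3*a_s_1 + 1/6*a_s_2 + 1/12*a_s_3 + 1/12*a_s_4 + 0*a_s_5 + 1/3*a_s_6
  a_s_3 = 0*a_s_1 + 1/3*a_s_2 + 1/6*a_s_3 + 1/6*a_s_4 + 1/3*a_s_5 + 0*a_s_6
  a_s_4 = 1/3*a_s_1 + 1/6*a_s_2 + 0*a_s_3 + 1/6*a_s_4 + 1/6*a_s_5 + 1/6*a_s_6
  a_s_5 = 1/12*a_s_1 + 1/6*a_s_2 + 1/4*a_s_3 + 0*a_s_4 + 1/3*a_s_5 + 1/6*a_s_6

Substituting a_s_1 = 1 and a_s_6 = 0, rearrange to (I - Q) a = r where r[i] = P(i -> s_1):
  [5/6, -1/12, -1/12, 0] . (a_s_2, a_s_3, a_s_4, a_s_5) = 1/3
  [-1/3, 5/6, -1/6, -1/3] . (a_s_2, a_s_3, a_s_4, a_s_5) = 0
  [-1/6, 0, 5/6, -1/6] . (a_s_2, a_s_3, a_s_4, a_s_5) = 1/3
  [-1/6, -1/4, 0, 2/3] . (a_s_2, a_s_3, a_s_4, a_s_5) = 1/12

Solving yields:
  a_s_2 = 384/755
  a_s_3 = 75/151
  a_s_4 = 89/151
  a_s_5 = 331/755

Starting state is s_3, so the absorption probability is a_s_3 = 75/151.

Answer: 75/151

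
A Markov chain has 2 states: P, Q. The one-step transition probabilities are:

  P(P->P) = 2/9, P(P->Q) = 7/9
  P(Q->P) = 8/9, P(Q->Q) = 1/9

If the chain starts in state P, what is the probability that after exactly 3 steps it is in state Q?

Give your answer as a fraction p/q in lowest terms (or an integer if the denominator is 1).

Answer: 49/81

Derivation:
Computing P^3 by repeated multiplication:
P^1 =
  P: [2/9, 7/9]
  Q: [8/9, 1/9]
P^2 =
  P: [20/27, 7/27]
  Q: [8/27, 19/27]
P^3 =
  P: [32/81, 49/81]
  Q: [56/81, 25/81]

(P^3)[P -> Q] = 49/81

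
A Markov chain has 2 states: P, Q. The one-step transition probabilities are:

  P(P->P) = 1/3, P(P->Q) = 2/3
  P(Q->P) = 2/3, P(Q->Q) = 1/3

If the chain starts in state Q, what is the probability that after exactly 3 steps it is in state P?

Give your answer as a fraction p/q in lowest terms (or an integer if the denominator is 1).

Answer: 14/27

Derivation:
Computing P^3 by repeated multiplication:
P^1 =
  P: [1/3, 2/3]
  Q: [2/3, 1/3]
P^2 =
  P: [5/9, 4/9]
  Q: [4/9, 5/9]
P^3 =
  P: [13/27, 14/27]
  Q: [14/27, 13/27]

(P^3)[Q -> P] = 14/27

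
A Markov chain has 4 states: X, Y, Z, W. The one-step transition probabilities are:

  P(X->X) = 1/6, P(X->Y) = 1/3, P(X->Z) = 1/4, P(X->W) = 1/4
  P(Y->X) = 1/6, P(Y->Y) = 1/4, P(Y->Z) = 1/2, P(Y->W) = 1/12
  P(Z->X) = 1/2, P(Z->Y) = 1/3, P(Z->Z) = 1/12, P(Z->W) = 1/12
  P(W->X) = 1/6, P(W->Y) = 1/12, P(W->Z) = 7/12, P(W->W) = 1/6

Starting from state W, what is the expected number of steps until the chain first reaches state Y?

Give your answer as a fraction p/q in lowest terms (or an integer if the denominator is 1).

Answer: 696/163

Derivation:
Let h_i = expected steps to first reach Y from state i.
Boundary: h_Y = 0.
First-step equations for the other states:
  h_X = 1 + 1/6*h_X + 1/3*h_Y + 1/4*h_Z + 1/4*h_W
  h_Z = 1 + 1/2*h_X + 1/3*h_Y + 1/12*h_Z + 1/12*h_W
  h_W = 1 + 1/6*h_X + 1/12*h_Y + 7/12*h_Z + 1/6*h_W

Substituting h_Y = 0 and rearranging gives the linear system (I - Q) h = 1:
  [5/6, -1/4, -1/4] . (h_X, h_Z, h_W) = 1
  [-1/2, 11/12, -1/12] . (h_X, h_Z, h_W) = 1
  [-1/6, -7/12, 5/6] . (h_X, h_Z, h_W) = 1

Solving yields:
  h_X = 570/163
  h_Z = 552/163
  h_W = 696/163

Starting state is W, so the expected hitting time is h_W = 696/163.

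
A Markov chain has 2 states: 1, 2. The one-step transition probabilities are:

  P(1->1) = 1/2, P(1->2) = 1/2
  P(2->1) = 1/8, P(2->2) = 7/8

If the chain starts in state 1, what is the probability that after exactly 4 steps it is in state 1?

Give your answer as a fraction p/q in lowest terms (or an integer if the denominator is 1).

Computing P^4 by repeated multiplication:
P^1 =
  1: [1/2, 1/2]
  2: [1/8, 7/8]
P^2 =
  1: [5/16, 11/16]
  2: [11/64, 53/64]
P^3 =
  1: [31/128, 97/128]
  2: [97/512, 415/512]
P^4 =
  1: [221/1024, 803/1024]
  2: [803/4096, 3293/4096]

(P^4)[1 -> 1] = 221/1024

Answer: 221/1024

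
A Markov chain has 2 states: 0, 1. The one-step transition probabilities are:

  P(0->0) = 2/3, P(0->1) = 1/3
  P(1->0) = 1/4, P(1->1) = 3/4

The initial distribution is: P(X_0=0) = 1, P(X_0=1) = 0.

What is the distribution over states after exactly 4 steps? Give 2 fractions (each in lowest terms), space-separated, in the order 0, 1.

Propagating the distribution step by step (d_{t+1} = d_t * P):
d_0 = (0=1, 1=0)
  d_1[0] = 1*2/3 + 0*1/4 = 2/3
  d_1[1] = 1*1/3 + 0*3/4 = 1/3
d_1 = (0=2/3, 1=1/3)
  d_2[0] = 2/3*2/3 + 1/3*1/4 = 19/36
  d_2[1] = 2/3*1/3 + 1/3*3/4 = 17/36
d_2 = (0=19/36, 1=17/36)
  d_3[0] = 19/36*2/3 + 17/36*1/4 = 203/432
  d_3[1] = 19/36*1/3 + 17/36*3/4 = 229/432
d_3 = (0=203/432, 1=229/432)
  d_4[0] = 203/432*2/3 + 229/432*1/4 = 2311/5184
  d_4[1] = 203/432*1/3 + 229/432*3/4 = 2873/5184
d_4 = (0=2311/5184, 1=2873/5184)

Answer: 2311/5184 2873/5184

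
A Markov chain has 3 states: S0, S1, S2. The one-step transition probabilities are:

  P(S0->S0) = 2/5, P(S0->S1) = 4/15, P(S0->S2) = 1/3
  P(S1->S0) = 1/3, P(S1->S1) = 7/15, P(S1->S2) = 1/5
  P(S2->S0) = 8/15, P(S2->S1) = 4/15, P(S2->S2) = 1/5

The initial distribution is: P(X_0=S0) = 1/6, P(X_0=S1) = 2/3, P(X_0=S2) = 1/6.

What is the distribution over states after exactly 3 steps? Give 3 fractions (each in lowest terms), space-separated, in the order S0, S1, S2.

Propagating the distribution step by step (d_{t+1} = d_t * P):
d_0 = (S0=1/6, S1=2/3, S2=1/6)
  d_1[S0] = 1/6*2/5 + 2/3*1/3 + 1/6*8/15 = 17/45
  d_1[S1] = 1/6*4/15 + 2/3*7/15 + 1/6*4/15 = 2/5
  d_1[S2] = 1/6*1/3 + 2/3*1/5 + 1/6*1/5 = 2/9
d_1 = (S0=17/45, S1=2/5, S2=2/9)
  d_2[S0] = 17/45*2/5 + 2/5*1/3 + 2/9*8/15 = 272/675
  d_2[S1] = 17/45*4/15 + 2/5*7/15 + 2/9*4/15 = 26/75
  d_2[S2] = 17/45*1/3 + 2/5*1/5 + 2/9*1/5 = 169/675
d_2 = (S0=272/675, S1=26/75, S2=169/675)
  d_3[S0] = 272/675*2/5 + 26/75*1/3 + 169/675*8/15 = 4154/10125
  d_3[S1] = 272/675*4/15 + 26/75*7/15 + 169/675*4/15 = 42/125
  d_3[S2] = 272/675*1/3 + 26/75*1/5 + 169/675*1/5 = 2569/10125
d_3 = (S0=4154/10125, S1=42/125, S2=2569/10125)

Answer: 4154/10125 42/125 2569/10125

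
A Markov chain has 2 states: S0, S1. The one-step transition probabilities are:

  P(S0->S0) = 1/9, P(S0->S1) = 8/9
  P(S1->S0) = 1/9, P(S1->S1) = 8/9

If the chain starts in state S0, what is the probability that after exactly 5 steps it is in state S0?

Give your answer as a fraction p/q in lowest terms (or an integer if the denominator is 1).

Computing P^5 by repeated multiplication:
P^1 =
  S0: [1/9, 8/9]
  S1: [1/9, 8/9]
P^2 =
  S0: [1/9, 8/9]
  S1: [1/9, 8/9]
P^3 =
  S0: [1/9, 8/9]
  S1: [1/9, 8/9]
P^4 =
  S0: [1/9, 8/9]
  S1: [1/9, 8/9]
P^5 =
  S0: [1/9, 8/9]
  S1: [1/9, 8/9]

(P^5)[S0 -> S0] = 1/9

Answer: 1/9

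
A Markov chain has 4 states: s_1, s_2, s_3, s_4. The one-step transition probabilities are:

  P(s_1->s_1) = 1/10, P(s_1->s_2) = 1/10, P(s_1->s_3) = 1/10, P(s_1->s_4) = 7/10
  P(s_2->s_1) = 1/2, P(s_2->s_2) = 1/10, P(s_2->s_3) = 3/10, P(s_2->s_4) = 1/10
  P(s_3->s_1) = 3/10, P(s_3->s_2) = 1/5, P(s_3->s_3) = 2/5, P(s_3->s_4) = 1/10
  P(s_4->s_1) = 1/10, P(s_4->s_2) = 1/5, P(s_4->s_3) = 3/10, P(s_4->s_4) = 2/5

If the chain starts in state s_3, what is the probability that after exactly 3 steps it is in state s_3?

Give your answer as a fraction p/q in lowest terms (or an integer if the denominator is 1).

Computing P^3 by repeated multiplication:
P^1 =
  s_1: [1/10, 1/10, 1/10, 7/10]
  s_2: [1/2, 1/10, 3/10, 1/10]
  s_3: [3/10, 1/5, 2/5, 1/10]
  s_4: [1/10, 1/5, 3/10, 2/5]
P^2 =
  s_1: [4/25, 9/50, 29/100, 37/100]
  s_2: [1/5, 7/50, 23/100, 43/100]
  s_3: [13/50, 3/20, 7/25, 31/100]
  s_4: [6/25, 17/100, 31/100, 7/25]
P^3 =
  s_1: [23/100, 83/500, 297/1000, 307/1000]
  s_2: [101/500, 83/500, 283/1000, 349/1000]
  s_3: [27/125, 159/1000, 69/250, 349/1000]
  s_4: [23/100, 159/1000, 283/1000, 41/125]

(P^3)[s_3 -> s_3] = 69/250

Answer: 69/250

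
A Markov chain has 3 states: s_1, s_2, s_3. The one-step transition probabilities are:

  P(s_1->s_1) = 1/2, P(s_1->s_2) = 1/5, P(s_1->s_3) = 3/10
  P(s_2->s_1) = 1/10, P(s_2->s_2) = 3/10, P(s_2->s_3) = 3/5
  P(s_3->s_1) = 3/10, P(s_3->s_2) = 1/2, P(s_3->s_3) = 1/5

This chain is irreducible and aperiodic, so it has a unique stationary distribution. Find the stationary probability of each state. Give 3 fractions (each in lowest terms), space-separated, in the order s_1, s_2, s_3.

Answer: 13/45 31/90 11/30

Derivation:
The stationary distribution satisfies pi = pi * P, i.e.:
  pi_s_1 = 1/2*pi_s_1 + 1/10*pi_s_2 + 3/10*pi_s_3
  pi_s_2 = 1/5*pi_s_1 + 3/10*pi_s_2 + 1/2*pi_s_3
  pi_s_3 = 3/10*pi_s_1 + 3/5*pi_s_2 + 1/5*pi_s_3
with normalization: pi_s_1 + pi_s_2 + pi_s_3 = 1.

Using the first 2 balance equations plus normalization, the linear system A*pi = b is:
  [-1/2, 1/10, 3/10] . pi = 0
  [1/5, -7/10, 1/2] . pi = 0
  [1, 1, 1] . pi = 1

Solving yields:
  pi_s_1 = 13/45
  pi_s_2 = 31/90
  pi_s_3 = 11/30

Verification (pi * P):
  13/45*1/2 + 31/90*1/10 + 11/30*3/10 = 13/45 = pi_s_1  (ok)
  13/45*1/5 + 31/90*3/10 + 11/30*1/2 = 31/90 = pi_s_2  (ok)
  13/45*3/10 + 31/90*3/5 + 11/30*1/5 = 11/30 = pi_s_3  (ok)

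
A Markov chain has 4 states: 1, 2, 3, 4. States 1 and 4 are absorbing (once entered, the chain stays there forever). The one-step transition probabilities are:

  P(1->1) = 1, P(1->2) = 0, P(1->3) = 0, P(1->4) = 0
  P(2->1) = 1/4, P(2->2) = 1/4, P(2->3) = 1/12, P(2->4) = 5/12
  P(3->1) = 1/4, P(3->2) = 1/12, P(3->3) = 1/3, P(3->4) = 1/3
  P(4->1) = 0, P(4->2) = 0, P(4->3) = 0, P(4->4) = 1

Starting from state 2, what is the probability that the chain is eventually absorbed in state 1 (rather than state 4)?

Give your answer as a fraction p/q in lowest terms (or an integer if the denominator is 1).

Answer: 27/71

Derivation:
Let a_i = P(absorbed in 1 | start in state i).
Boundary conditions: a_1 = 1, a_4 = 0.
For each transient state i, a_i = sum_j P(i->j) * a_j:
  a_2 = 1/4*a_1 + 1/4*a_2 + 1/12*a_3 + 5/12*a_4
  a_3 = 1/4*a_1 + 1/12*a_2 + 1/3*a_3 + 1/3*a_4

Substituting a_1 = 1 and a_4 = 0, rearrange to (I - Q) a = r where r[i] = P(i -> 1):
  [3/4, -1/12] . (a_2, a_3) = 1/4
  [-1/12, 2/3] . (a_2, a_3) = 1/4

Solving yields:
  a_2 = 27/71
  a_3 = 30/71

Starting state is 2, so the absorption probability is a_2 = 27/71.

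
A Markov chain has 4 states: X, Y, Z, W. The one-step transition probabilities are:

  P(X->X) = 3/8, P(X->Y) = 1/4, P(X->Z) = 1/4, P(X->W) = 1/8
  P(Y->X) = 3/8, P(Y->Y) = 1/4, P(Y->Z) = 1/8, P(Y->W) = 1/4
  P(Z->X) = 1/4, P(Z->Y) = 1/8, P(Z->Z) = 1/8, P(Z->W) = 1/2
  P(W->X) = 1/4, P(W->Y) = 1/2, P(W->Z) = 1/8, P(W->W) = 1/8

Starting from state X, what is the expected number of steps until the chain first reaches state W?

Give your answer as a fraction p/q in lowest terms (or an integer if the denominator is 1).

Let h_i = expected steps to first reach W from state i.
Boundary: h_W = 0.
First-step equations for the other states:
  h_X = 1 + 3/8*h_X + 1/4*h_Y + 1/4*h_Z + 1/8*h_W
  h_Y = 1 + 3/8*h_X + 1/4*h_Y + 1/8*h_Z + 1/4*h_W
  h_Z = 1 + 1/4*h_X + 1/8*h_Y + 1/8*h_Z + 1/2*h_W

Substituting h_W = 0 and rearranging gives the linear system (I - Q) h = 1:
  [5/8, -1/4, -1/4] . (h_X, h_Y, h_Z) = 1
  [-3/8, 3/4, -1/8] . (h_X, h_Y, h_Z) = 1
  [-1/4, -1/8, 7/8] . (h_X, h_Y, h_Z) = 1

Solving yields:
  h_X = 568/129
  h_Y = 520/129
  h_Z = 128/43

Starting state is X, so the expected hitting time is h_X = 568/129.

Answer: 568/129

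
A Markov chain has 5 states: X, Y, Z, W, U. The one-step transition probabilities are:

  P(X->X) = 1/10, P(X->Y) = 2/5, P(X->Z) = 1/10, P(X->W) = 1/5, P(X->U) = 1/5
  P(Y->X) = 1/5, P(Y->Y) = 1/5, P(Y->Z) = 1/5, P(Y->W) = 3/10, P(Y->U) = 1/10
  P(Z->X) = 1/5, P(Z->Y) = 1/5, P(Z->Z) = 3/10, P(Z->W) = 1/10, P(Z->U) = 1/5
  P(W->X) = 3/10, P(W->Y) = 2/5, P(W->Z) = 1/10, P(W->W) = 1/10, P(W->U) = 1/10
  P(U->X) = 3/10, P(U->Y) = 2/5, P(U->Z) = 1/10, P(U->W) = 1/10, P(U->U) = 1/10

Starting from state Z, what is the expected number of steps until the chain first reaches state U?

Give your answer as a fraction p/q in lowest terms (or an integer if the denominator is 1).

Answer: 2605/404

Derivation:
Let h_i = expected steps to first reach U from state i.
Boundary: h_U = 0.
First-step equations for the other states:
  h_X = 1 + 1/10*h_X + 2/5*h_Y + 1/10*h_Z + 1/5*h_W + 1/5*h_U
  h_Y = 1 + 1/5*h_X + 1/5*h_Y + 1/5*h_Z + 3/10*h_W + 1/10*h_U
  h_Z = 1 + 1/5*h_X + 1/5*h_Y + 3/10*h_Z + 1/10*h_W + 1/5*h_U
  h_W = 1 + 3/10*h_X + 2/5*h_Y + 1/10*h_Z + 1/10*h_W + 1/10*h_U

Substituting h_U = 0 and rearranging gives the linear system (I - Q) h = 1:
  [9/10, -2/5, -1/10, -1/5] . (h_X, h_Y, h_Z, h_W) = 1
  [-1/5, 4/5, -1/5, -3/10] . (h_X, h_Y, h_Z, h_W) = 1
  [-1/5, -1/5, 7/10, -1/10] . (h_X, h_Y, h_Z, h_W) = 1
  [-3/10, -2/5, -1/10, 9/10] . (h_X, h_Y, h_Z, h_W) = 1

Solving yields:
  h_X = 2695/404
  h_Y = 5865/808
  h_Z = 2605/404
  h_W = 735/101

Starting state is Z, so the expected hitting time is h_Z = 2605/404.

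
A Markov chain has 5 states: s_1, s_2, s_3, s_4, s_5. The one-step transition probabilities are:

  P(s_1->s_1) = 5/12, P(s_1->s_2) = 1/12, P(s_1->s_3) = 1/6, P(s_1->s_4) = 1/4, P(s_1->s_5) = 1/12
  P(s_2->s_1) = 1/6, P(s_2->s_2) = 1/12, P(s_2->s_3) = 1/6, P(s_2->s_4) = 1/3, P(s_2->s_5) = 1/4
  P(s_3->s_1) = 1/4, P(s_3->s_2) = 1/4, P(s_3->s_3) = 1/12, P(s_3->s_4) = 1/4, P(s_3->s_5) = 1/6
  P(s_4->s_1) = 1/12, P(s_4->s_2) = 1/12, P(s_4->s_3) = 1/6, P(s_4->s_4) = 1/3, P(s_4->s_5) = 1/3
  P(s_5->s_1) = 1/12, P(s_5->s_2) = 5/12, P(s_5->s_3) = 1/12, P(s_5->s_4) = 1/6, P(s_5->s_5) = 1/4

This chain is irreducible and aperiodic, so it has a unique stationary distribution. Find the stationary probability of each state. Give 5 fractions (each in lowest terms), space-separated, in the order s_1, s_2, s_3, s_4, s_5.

The stationary distribution satisfies pi = pi * P, i.e.:
  pi_s_1 = 5/12*pi_s_1 + 1/6*pi_s_2 + 1/4*pi_s_3 + 1/12*pi_s_4 + 1/12*pi_s_5
  pi_s_2 = 1/12*pi_s_1 + 1/12*pi_s_2 + 1/4*pi_s_3 + 1/12*pi_s_4 + 5/12*pi_s_5
  pi_s_3 = 1/6*pi_s_1 + 1/6*pi_s_2 + 1/12*pi_s_3 + 1/6*pi_s_4 + 1/12*pi_s_5
  pi_s_4 = 1/4*pi_s_1 + 1/3*pi_s_2 + 1/4*pi_s_3 + 1/3*pi_s_4 + 1/6*pi_s_5
  pi_s_5 = 1/12*pi_s_1 + 1/4*pi_s_2 + 1/6*pi_s_3 + 1/3*pi_s_4 + 1/4*pi_s_5
with normalization: pi_s_1 + pi_s_2 + pi_s_3 + pi_s_4 + pi_s_5 = 1.

Using the first 4 balance equations plus normalization, the linear system A*pi = b is:
  [-7/12, 1/6, 1/4, 1/12, 1/12] . pi = 0
  [1/12, -11/12, 1/4, 1/12, 5/12] . pi = 0
  [1/6, 1/6, -11/12, 1/6, 1/12] . pi = 0
  [1/4, 1/3, 1/4, -2/3, 1/6] . pi = 0
  [1, 1, 1, 1, 1] . pi = 1

Solving yields:
  pi_s_1 = 231/1270
  pi_s_2 = 302/1651
  pi_s_3 = 2247/16510
  pi_s_4 = 4431/16510
  pi_s_5 = 293/1270

Verification (pi * P):
  231/1270*5/12 + 302/1651*1/6 + 2247/16510*1/4 + 4431/16510*1/12 + 293/1270*1/12 = 231/1270 = pi_s_1  (ok)
  231/1270*1/12 + 302/1651*1/12 + 2247/16510*1/4 + 4431/16510*1/12 + 293/1270*5/12 = 302/1651 = pi_s_2  (ok)
  231/1270*1/6 + 302/1651*1/6 + 2247/16510*1/12 + 4431/16510*1/6 + 293/1270*1/12 = 2247/16510 = pi_s_3  (ok)
  231/1270*1/4 + 302/1651*1/3 + 2247/16510*1/4 + 4431/16510*1/3 + 293/1270*1/6 = 4431/16510 = pi_s_4  (ok)
  231/1270*1/12 + 302/1651*1/4 + 2247/16510*1/6 + 4431/16510*1/3 + 293/1270*1/4 = 293/1270 = pi_s_5  (ok)

Answer: 231/1270 302/1651 2247/16510 4431/16510 293/1270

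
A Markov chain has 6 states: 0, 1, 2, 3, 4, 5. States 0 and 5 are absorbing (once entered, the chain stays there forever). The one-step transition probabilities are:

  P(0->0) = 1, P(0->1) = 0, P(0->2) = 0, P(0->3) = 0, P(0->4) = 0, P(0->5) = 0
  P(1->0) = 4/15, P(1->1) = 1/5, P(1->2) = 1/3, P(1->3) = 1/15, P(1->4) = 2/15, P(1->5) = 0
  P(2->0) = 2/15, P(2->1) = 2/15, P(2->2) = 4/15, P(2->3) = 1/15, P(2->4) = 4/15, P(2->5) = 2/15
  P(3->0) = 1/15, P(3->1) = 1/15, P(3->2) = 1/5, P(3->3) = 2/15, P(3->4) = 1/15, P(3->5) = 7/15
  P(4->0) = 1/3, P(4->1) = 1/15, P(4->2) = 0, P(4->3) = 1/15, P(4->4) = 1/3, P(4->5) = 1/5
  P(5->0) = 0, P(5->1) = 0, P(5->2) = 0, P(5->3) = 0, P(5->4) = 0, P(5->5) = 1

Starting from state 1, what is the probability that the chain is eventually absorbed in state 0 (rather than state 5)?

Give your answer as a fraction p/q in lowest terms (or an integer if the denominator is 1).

Let a_i = P(absorbed in 0 | start in state i).
Boundary conditions: a_0 = 1, a_5 = 0.
For each transient state i, a_i = sum_j P(i->j) * a_j:
  a_1 = 4/15*a_0 + 1/5*a_1 + 1/3*a_2 + 1/15*a_3 + 2/15*a_4 + 0*a_5
  a_2 = 2/15*a_0 + 2/15*a_1 + 4/15*a_2 + 1/15*a_3 + 4/15*a_4 + 2/15*a_5
  a_3 = 1/15*a_0 + 1/15*a_1 + 1/5*a_2 + 2/15*a_3 + 1/15*a_4 + 7/15*a_5
  a_4 = 1/3*a_0 + 1/15*a_1 + 0*a_2 + 1/15*a_3 + 1/3*a_4 + 1/5*a_5

Substituting a_0 = 1 and a_5 = 0, rearrange to (I - Q) a = r where r[i] = P(i -> 0):
  [4/5, -1/3, -1/15, -2/15] . (a_1, a_2, a_3, a_4) = 4/15
  [-2/15, 11/15, -1/15, -4/15] . (a_1, a_2, a_3, a_4) = 2/15
  [-1/15, -1/5, 13/15, -1/15] . (a_1, a_2, a_3, a_4) = 1/15
  [-1/15, 0, -1/15, 2/3] . (a_1, a_2, a_3, a_4) = 1/3

Solving yields:
  a_1 = 177/257
  a_2 = 142/257
  a_3 = 78/257
  a_4 = 154/257

Starting state is 1, so the absorption probability is a_1 = 177/257.

Answer: 177/257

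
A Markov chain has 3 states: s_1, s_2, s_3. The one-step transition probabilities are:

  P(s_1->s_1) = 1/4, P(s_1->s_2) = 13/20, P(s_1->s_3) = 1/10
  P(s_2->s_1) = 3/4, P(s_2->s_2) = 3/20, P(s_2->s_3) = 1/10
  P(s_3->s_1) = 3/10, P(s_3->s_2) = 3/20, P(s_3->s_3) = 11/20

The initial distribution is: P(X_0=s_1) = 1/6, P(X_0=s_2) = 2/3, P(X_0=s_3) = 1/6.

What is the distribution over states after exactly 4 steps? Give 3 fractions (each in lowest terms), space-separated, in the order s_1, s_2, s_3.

Propagating the distribution step by step (d_{t+1} = d_t * P):
d_0 = (s_1=1/6, s_2=2/3, s_3=1/6)
  d_1[s_1] = 1/6*1/4 + 2/3*3/4 + 1/6*3/10 = 71/120
  d_1[s_2] = 1/6*13/20 + 2/3*3/20 + 1/6*3/20 = 7/30
  d_1[s_3] = 1/6*1/10 + 2/3*1/10 + 1/6*11/20 = 7/40
d_1 = (s_1=71/120, s_2=7/30, s_3=7/40)
  d_2[s_1] = 71/120*1/4 + 7/30*3/4 + 7/40*3/10 = 901/2400
  d_2[s_2] = 71/120*13/20 + 7/30*3/20 + 7/40*3/20 = 107/240
  d_2[s_3] = 71/120*1/10 + 7/30*1/10 + 7/40*11/20 = 143/800
d_2 = (s_1=901/2400, s_2=107/240, s_3=143/800)
  d_3[s_1] = 901/2400*1/4 + 107/240*3/4 + 143/800*3/10 = 23129/48000
  d_3[s_2] = 901/2400*13/20 + 107/240*3/20 + 143/800*3/20 = 1621/4800
  d_3[s_3] = 901/2400*1/10 + 107/240*1/10 + 143/800*11/20 = 2887/16000
d_3 = (s_1=23129/48000, s_2=1621/4800, s_3=2887/16000)
  d_4[s_1] = 23129/48000*1/4 + 1621/4800*3/4 + 2887/16000*3/10 = 410761/960000
  d_4[s_2] = 23129/48000*13/20 + 1621/4800*3/20 + 2887/16000*3/20 = 37529/96000
  d_4[s_3] = 23129/48000*1/10 + 1621/4800*1/10 + 2887/16000*11/20 = 57983/320000
d_4 = (s_1=410761/960000, s_2=37529/96000, s_3=57983/320000)

Answer: 410761/960000 37529/96000 57983/320000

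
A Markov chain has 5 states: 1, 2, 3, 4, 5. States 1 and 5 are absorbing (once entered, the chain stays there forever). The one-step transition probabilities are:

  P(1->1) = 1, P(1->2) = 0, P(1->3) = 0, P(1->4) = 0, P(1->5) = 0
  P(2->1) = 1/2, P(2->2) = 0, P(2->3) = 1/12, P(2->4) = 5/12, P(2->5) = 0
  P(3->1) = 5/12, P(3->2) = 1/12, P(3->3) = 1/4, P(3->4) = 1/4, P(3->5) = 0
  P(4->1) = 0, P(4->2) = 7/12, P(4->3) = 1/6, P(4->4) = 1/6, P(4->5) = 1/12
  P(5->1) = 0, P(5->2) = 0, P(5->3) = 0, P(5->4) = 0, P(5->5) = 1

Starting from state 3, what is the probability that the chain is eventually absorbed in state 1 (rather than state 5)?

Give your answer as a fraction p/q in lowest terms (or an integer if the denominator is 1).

Let a_i = P(absorbed in 1 | start in state i).
Boundary conditions: a_1 = 1, a_5 = 0.
For each transient state i, a_i = sum_j P(i->j) * a_j:
  a_2 = 1/2*a_1 + 0*a_2 + 1/12*a_3 + 5/12*a_4 + 0*a_5
  a_3 = 5/12*a_1 + 1/12*a_2 + 1/4*a_3 + 1/4*a_4 + 0*a_5
  a_4 = 0*a_1 + 7/12*a_2 + 1/6*a_3 + 1/6*a_4 + 1/12*a_5

Substituting a_1 = 1 and a_5 = 0, rearrange to (I - Q) a = r where r[i] = P(i -> 1):
  [1, -1/12, -5/12] . (a_2, a_3, a_4) = 1/2
  [-1/12, 3/4, -1/4] . (a_2, a_3, a_4) = 5/12
  [-7/12, -1/6, 5/6] . (a_2, a_3, a_4) = 0

Solving yields:
  a_2 = 151/163
  a_3 = 611/652
  a_4 = 545/652

Starting state is 3, so the absorption probability is a_3 = 611/652.

Answer: 611/652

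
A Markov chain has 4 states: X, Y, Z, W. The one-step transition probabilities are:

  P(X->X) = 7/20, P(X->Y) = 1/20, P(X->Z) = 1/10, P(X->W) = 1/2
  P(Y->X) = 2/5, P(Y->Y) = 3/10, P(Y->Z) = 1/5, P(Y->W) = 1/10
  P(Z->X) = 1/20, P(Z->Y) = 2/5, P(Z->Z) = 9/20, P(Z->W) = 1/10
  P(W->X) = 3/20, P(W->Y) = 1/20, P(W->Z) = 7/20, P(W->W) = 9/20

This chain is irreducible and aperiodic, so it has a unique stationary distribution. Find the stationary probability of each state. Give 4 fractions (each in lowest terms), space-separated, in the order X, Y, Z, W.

The stationary distribution satisfies pi = pi * P, i.e.:
  pi_X = 7/20*pi_X + 2/5*pi_Y + 1/20*pi_Z + 3/20*pi_W
  pi_Y = 1/20*pi_X + 3/10*pi_Y + 2/5*pi_Z + 1/20*pi_W
  pi_Z = 1/10*pi_X + 1/5*pi_Y + 9/20*pi_Z + 7/20*pi_W
  pi_W = 1/2*pi_X + 1/10*pi_Y + 1/10*pi_Z + 9/20*pi_W
with normalization: pi_X + pi_Y + pi_Z + pi_W = 1.

Using the first 3 balance equations plus normalization, the linear system A*pi = b is:
  [-13/20, 2/5, 1/20, 3/20] . pi = 0
  [1/20, -7/10, 2/5, 1/20] . pi = 0
  [1/10, 1/5, -11/20, 7/20] . pi = 0
  [1, 1, 1, 1] . pi = 1

Solving yields:
  pi_X = 1004/4681
  pi_Y = 957/4681
  pi_Z = 1382/4681
  pi_W = 1338/4681

Verification (pi * P):
  1004/4681*7/20 + 957/4681*2/5 + 1382/4681*1/20 + 1338/4681*3/20 = 1004/4681 = pi_X  (ok)
  1004/4681*1/20 + 957/4681*3/10 + 1382/4681*2/5 + 1338/4681*1/20 = 957/4681 = pi_Y  (ok)
  1004/4681*1/10 + 957/4681*1/5 + 1382/4681*9/20 + 1338/4681*7/20 = 1382/4681 = pi_Z  (ok)
  1004/4681*1/2 + 957/4681*1/10 + 1382/4681*1/10 + 1338/4681*9/20 = 1338/4681 = pi_W  (ok)

Answer: 1004/4681 957/4681 1382/4681 1338/4681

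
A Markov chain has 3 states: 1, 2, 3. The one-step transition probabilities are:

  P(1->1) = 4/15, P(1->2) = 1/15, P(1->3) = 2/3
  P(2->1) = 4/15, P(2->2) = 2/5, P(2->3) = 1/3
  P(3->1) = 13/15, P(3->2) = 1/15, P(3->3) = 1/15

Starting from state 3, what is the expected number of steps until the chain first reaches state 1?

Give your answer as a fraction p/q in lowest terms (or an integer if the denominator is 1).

Answer: 150/121

Derivation:
Let h_i = expected steps to first reach 1 from state i.
Boundary: h_1 = 0.
First-step equations for the other states:
  h_2 = 1 + 4/15*h_1 + 2/5*h_2 + 1/3*h_3
  h_3 = 1 + 13/15*h_1 + 1/15*h_2 + 1/15*h_3

Substituting h_1 = 0 and rearranging gives the linear system (I - Q) h = 1:
  [3/5, -1/3] . (h_2, h_3) = 1
  [-1/15, 14/15] . (h_2, h_3) = 1

Solving yields:
  h_2 = 285/121
  h_3 = 150/121

Starting state is 3, so the expected hitting time is h_3 = 150/121.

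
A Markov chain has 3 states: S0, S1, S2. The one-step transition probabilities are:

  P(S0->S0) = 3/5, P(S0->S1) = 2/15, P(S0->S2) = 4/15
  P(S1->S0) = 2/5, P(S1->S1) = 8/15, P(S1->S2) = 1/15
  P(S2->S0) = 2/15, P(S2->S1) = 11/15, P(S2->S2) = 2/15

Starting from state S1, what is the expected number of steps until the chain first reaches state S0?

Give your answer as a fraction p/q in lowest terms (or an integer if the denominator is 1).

Let h_i = expected steps to first reach S0 from state i.
Boundary: h_S0 = 0.
First-step equations for the other states:
  h_S1 = 1 + 2/5*h_S0 + 8/15*h_S1 + 1/15*h_S2
  h_S2 = 1 + 2/15*h_S0 + 11/15*h_S1 + 2/15*h_S2

Substituting h_S0 = 0 and rearranging gives the linear system (I - Q) h = 1:
  [7/15, -1/15] . (h_S1, h_S2) = 1
  [-11/15, 13/15] . (h_S1, h_S2) = 1

Solving yields:
  h_S1 = 21/8
  h_S2 = 27/8

Starting state is S1, so the expected hitting time is h_S1 = 21/8.

Answer: 21/8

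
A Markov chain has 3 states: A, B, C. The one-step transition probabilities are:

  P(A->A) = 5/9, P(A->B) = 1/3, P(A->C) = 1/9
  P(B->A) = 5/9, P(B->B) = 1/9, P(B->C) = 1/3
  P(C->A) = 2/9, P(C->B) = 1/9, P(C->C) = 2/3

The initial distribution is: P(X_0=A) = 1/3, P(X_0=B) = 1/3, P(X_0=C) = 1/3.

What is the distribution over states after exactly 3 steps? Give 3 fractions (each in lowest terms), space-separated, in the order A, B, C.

Answer: 106/243 151/729 260/729

Derivation:
Propagating the distribution step by step (d_{t+1} = d_t * P):
d_0 = (A=1/3, B=1/3, C=1/3)
  d_1[A] = 1/3*5/9 + 1/3*5/9 + 1/3*2/9 = 4/9
  d_1[B] = 1/3*1/3 + 1/3*1/9 + 1/3*1/9 = 5/27
  d_1[C] = 1/3*1/9 + 1/3*1/3 + 1/3*2/3 = 10/27
d_1 = (A=4/9, B=5/27, C=10/27)
  d_2[A] = 4/9*5/9 + 5/27*5/9 + 10/27*2/9 = 35/81
  d_2[B] = 4/9*1/3 + 5/27*1/9 + 10/27*1/9 = 17/81
  d_2[C] = 4/9*1/9 + 5/27*1/3 + 10/27*2/3 = 29/81
d_2 = (A=35/81, B=17/81, C=29/81)
  d_3[A] = 35/81*5/9 + 17/81*5/9 + 29/81*2/9 = 106/243
  d_3[B] = 35/81*1/3 + 17/81*1/9 + 29/81*1/9 = 151/729
  d_3[C] = 35/81*1/9 + 17/81*1/3 + 29/81*2/3 = 260/729
d_3 = (A=106/243, B=151/729, C=260/729)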